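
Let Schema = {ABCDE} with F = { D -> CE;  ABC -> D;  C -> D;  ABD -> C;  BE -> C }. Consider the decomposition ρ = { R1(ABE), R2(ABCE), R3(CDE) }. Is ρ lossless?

Chase test. Columns are ABCDE; row i has aⱼ where attribute j ∈ Ri, else bᵢⱼ.
Initial tableau (one row per fragment):
  row 1: a1 a2 b13 b14 a5
  row 2: a1 a2 a3 b24 a5
  row 3: b31 b32 a3 a4 a5
Rows 2 and 3 agree on C; apply C→D and equate their D entries.
Rows 1 and 2 agree on BE; apply BE→C and equate their C entries.
Rows 1 and 2 agree on ABC; apply ABC→D and equate their D entries.
Row 1 is now all distinguished symbols — the join is lossless.

Yes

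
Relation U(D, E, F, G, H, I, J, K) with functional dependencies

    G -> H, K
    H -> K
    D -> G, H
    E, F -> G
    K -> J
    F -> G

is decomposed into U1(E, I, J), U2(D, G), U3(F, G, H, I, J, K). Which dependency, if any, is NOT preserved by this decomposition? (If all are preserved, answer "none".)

G → H, K lies within U3.
H → K lies within U3.
D → G, H: restricted closure across fragments reaches G, H.
E, F → G: restricted closure across fragments reaches G.
K → J lies within U3.
F → G lies within U3.
Every dependency is enforceable on the fragments, so the decomposition is dependency-preserving.

none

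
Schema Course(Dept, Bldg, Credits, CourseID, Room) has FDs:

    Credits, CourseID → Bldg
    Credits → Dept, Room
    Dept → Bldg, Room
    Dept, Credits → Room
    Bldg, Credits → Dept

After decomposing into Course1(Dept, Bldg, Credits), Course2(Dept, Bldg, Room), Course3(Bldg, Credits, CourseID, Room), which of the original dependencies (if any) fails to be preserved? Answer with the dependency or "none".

none

Credits, CourseID → Bldg lies within Course3.
Credits → Dept, Room: restricted closure across fragments reaches Dept, Room.
Dept → Bldg, Room lies within Course2.
Dept, Credits → Room: restricted closure across fragments reaches Room.
Bldg, Credits → Dept lies within Course1.
Every dependency is enforceable on the fragments, so the decomposition is dependency-preserving.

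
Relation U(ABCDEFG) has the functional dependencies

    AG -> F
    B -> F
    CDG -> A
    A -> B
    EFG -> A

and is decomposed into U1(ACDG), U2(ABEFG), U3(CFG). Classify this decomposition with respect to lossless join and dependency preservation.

lossy but dependency-preserving

Lossless test (chase): Rows 1 and 2 agree on AG; apply AG→F and equate their F entries. Rows 1 and 2 agree on A; apply A→B and equate their B entries. No row becomes fully distinguished — the join is lossy.
Dependency preservation: every FD's attributes lie within a single fragment, so each can be enforced locally — preserved.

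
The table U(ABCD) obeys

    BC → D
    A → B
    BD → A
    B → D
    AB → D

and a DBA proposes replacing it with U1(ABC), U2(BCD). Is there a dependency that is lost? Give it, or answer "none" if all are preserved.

none

BC → D lies within U2.
A → B lies within U1.
BD → A: restricted closure across fragments reaches A.
B → D lies within U2.
AB → D: restricted closure across fragments reaches D.
Every dependency is enforceable on the fragments, so the decomposition is dependency-preserving.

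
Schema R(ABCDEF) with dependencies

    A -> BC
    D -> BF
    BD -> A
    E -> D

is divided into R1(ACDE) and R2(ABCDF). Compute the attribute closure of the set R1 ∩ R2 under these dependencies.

R1 ∩ R2 = {ACD}.
A → BC applies, adding B
D → BF applies, adding F
Closure: {ABCDF}.

ABCDF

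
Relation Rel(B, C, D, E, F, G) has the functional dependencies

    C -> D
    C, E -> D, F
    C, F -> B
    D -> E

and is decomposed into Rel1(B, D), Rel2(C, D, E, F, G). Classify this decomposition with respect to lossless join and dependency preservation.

lossy and not dependency-preserving

Lossless test: (D)⁺ = {D, E}, which is a superkey of neither fragment — lossy.
Dependency preservation: the restricted closure of {C, F} across the fragments never reaches {B}, so C, F → B cannot be enforced without a join — not preserved.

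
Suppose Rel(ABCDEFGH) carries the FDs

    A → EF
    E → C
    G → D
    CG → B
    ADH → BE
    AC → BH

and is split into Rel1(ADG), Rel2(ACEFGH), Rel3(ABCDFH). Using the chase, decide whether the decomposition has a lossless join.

Chase test. Columns are ABCDEFGH; row i has aⱼ where attribute j ∈ Reli, else bᵢⱼ.
Initial tableau (one row per fragment):
  row 1: a1 b12 b13 a4 b15 b16 a7 b18
  row 2: a1 b22 a3 b24 a5 a6 a7 a8
  row 3: a1 a2 a3 a4 b35 a6 b37 a8
Rows 1 and 2 agree on A; apply A→EF and equate their EF entries.
Rows 1 and 3 agree on A; apply A→EF and equate their EF entries.
Rows 1 and 2 agree on E; apply E→C and equate their C entries.
Rows 1 and 2 agree on G; apply G→D and equate their D entries.
Rows 1 and 2 agree on CG; apply CG→B and equate their B entries.
Rows 2 and 3 agree on ADH; apply ADH→BE and equate their BE entries.
Rows 1 and 2 agree on AC; apply AC→BH and equate their BH entries.
Row 1 is now all distinguished symbols — the join is lossless.

Yes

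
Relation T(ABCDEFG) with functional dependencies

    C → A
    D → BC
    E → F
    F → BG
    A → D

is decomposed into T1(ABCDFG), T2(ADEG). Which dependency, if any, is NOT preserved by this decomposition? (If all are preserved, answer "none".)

Check E → F: no single fragment contains all of {EF}, and the restricted closure of {E} across the fragments never reaches {F}.
C → A is preserved.
D → BC is preserved.
F → BG is preserved.
A → D is preserved.

E → F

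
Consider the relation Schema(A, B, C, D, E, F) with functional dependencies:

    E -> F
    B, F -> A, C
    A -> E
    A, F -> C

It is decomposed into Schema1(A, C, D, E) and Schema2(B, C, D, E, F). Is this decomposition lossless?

Common attributes: Schema1 ∩ Schema2 = {C, D, E}.
Closure of {C, D, E}: E → F applies, adding F. So (C, D, E)⁺ = {C, D, E, F}.
The closure contains neither all of Schema1 = {A, C, D, E} nor all of Schema2 = {B, C, D, E, F}, so the common attributes are not a superkey of either fragment. The join is lossy.

No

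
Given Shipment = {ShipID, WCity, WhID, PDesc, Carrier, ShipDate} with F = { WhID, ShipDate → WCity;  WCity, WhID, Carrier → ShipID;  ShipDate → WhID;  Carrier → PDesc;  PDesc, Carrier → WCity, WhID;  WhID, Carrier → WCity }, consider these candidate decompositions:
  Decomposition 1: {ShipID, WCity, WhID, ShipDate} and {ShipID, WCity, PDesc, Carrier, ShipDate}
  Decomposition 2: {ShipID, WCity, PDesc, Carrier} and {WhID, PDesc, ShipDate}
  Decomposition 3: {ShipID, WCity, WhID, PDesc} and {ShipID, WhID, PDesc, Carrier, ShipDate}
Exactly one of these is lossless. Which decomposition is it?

Decomposition 1

Decomposition 1: common = {ShipID, WCity, ShipDate}, closure = {ShipID, WCity, WhID, ShipDate} → lossless.
Decomposition 2: common = {PDesc}, closure = {PDesc} → lossy.
Decomposition 3: common = {ShipID, WhID, PDesc}, closure = {ShipID, WhID, PDesc} → lossy.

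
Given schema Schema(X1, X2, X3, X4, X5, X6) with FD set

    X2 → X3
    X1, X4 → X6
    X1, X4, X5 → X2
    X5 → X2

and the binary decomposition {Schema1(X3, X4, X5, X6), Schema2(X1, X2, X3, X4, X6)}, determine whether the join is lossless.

No

Common attributes: Schema1 ∩ Schema2 = {X3, X4, X6}.
No dependency enlarges {X3, X4, X6}, so (X3, X4, X6)⁺ = {X3, X4, X6}.
The closure contains neither all of Schema1 = {X3, X4, X5, X6} nor all of Schema2 = {X1, X2, X3, X4, X6}, so the common attributes are not a superkey of either fragment. The join is lossy.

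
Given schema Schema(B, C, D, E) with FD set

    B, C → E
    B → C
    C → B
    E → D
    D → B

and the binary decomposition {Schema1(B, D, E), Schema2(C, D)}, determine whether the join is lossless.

Common attributes: Schema1 ∩ Schema2 = {D}.
Closure of {D}: D → B applies, adding B; B → C applies, adding C; B, C → E applies, adding E. So (D)⁺ = {B, C, D, E}.
This closure contains every attribute of Schema1, so Schema1 ∩ Schema2 → Schema1. The join is lossless.

Yes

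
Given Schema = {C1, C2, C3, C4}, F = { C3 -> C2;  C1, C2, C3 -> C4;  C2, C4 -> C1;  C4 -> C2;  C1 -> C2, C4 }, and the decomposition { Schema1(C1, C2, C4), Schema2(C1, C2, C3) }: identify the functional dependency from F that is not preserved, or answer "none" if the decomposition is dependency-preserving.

none

C3 → C2 lies within Schema2.
C1, C2, C3 → C4: restricted closure across fragments reaches C4.
C2, C4 → C1 lies within Schema1.
C4 → C2 lies within Schema1.
C1 → C2, C4 lies within Schema1.
Every dependency is enforceable on the fragments, so the decomposition is dependency-preserving.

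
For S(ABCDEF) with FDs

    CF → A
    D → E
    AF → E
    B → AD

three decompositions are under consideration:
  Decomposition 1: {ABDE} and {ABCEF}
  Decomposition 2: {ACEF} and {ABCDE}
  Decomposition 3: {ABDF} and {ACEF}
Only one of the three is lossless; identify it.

Decomposition 1

Decomposition 1: common = {ABE}, closure = {ABDE} → lossless.
Decomposition 2: common = {ACE}, closure = {ACE} → lossy.
Decomposition 3: common = {AF}, closure = {AEF} → lossy.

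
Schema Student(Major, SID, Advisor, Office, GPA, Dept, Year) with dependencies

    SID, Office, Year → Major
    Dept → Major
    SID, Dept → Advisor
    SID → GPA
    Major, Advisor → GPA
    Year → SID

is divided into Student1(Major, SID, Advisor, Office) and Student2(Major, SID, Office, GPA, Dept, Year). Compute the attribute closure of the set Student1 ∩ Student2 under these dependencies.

Student1 ∩ Student2 = {Major, SID, Office}.
SID → GPA applies, adding GPA
Closure: {Major, SID, Office, GPA}.

Major, SID, Office, GPA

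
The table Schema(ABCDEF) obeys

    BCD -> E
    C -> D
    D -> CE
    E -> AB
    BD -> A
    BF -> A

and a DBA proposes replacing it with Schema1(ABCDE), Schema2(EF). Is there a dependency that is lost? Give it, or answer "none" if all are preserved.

Check BF → A: no single fragment contains all of {ABF}, and the restricted closure of {BF} across the fragments never reaches {A}.
BCD → E is preserved.
C → D is preserved.
D → CE is preserved.
E → AB is preserved.
BD → A is preserved.

BF -> A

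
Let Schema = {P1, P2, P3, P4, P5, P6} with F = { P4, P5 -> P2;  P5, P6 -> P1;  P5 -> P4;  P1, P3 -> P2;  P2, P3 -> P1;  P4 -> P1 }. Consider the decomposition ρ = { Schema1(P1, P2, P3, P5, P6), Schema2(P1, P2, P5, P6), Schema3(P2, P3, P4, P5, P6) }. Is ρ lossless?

Yes

Chase test. Columns are P1, P2, P3, P4, P5, P6; row i has aⱼ where attribute j ∈ Schemai, else bᵢⱼ.
Initial tableau (one row per fragment):
  row 1: a1 a2 a3 b14 a5 a6
  row 2: a1 a2 b23 b24 a5 a6
  row 3: b31 a2 a3 a4 a5 a6
Rows 1 and 3 agree on P5, P6; apply P5, P6→P1 and equate their P1 entries.
Rows 1 and 2 agree on P5; apply P5→P4 and equate their P4 entries.
Rows 1 and 3 agree on P5; apply P5→P4 and equate their P4 entries.
Row 1 is now all distinguished symbols — the join is lossless.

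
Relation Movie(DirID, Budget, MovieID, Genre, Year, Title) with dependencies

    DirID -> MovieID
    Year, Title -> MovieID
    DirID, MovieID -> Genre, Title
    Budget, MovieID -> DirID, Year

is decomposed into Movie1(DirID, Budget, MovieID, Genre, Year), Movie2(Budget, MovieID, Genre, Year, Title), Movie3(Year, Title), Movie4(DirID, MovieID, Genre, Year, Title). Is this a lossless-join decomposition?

Chase test. Columns are DirID, Budget, MovieID, Genre, Year, Title; row i has aⱼ where attribute j ∈ Moviei, else bᵢⱼ.
Initial tableau (one row per fragment):
  row 1: a1 a2 a3 a4 a5 b16
  row 2: b21 a2 a3 a4 a5 a6
  row 3: b31 b32 b33 b34 a5 a6
  row 4: a1 b42 a3 a4 a5 a6
Rows 2 and 3 agree on Year, Title; apply Year, Title→MovieID and equate their MovieID entries.
Rows 1 and 4 agree on DirID, MovieID; apply DirID, MovieID→Genre, Title and equate their Genre, Title entries.
Rows 1 and 2 agree on Budget, MovieID; apply Budget, MovieID→DirID, Year and equate their DirID, Year entries.
Row 1 is now all distinguished symbols — the join is lossless.

Yes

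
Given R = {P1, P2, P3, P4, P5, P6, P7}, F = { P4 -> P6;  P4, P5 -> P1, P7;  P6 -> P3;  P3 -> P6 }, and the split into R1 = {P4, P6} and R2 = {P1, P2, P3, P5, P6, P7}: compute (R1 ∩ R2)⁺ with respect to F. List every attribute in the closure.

P3, P6

R1 ∩ R2 = {P6}.
P6 → P3 applies, adding P3
Closure: {P3, P6}.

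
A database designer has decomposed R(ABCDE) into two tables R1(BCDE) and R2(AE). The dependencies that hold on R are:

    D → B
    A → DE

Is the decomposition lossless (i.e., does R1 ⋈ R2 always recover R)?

No

Common attributes: R1 ∩ R2 = {E}.
No dependency enlarges {E}, so (E)⁺ = {E}.
The closure contains neither all of R1 = {BCDE} nor all of R2 = {AE}, so the common attributes are not a superkey of either fragment. The join is lossy.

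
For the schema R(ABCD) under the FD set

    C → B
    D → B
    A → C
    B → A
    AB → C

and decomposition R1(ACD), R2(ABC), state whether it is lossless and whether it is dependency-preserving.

lossless and dependency-preserving

Lossless test: (AC)⁺ = {ABC}, which contains all of one fragment — lossless.
Dependency preservation: D → B is not contained in any single fragment, but the restricted closure of its left-hand side across the fragments still reaches the right-hand side; the remaining FDs each lie inside some fragment. All dependencies are preserved.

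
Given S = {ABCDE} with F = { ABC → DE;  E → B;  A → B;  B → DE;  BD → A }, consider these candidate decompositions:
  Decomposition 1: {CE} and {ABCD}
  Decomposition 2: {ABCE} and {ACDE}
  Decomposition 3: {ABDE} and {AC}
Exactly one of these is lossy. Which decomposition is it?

Decomposition 1: common = {C}, closure = {C} → lossy.
Decomposition 2: common = {ACE}, closure = {ABCDE} → lossless.
Decomposition 3: common = {A}, closure = {ABDE} → lossless.

Decomposition 1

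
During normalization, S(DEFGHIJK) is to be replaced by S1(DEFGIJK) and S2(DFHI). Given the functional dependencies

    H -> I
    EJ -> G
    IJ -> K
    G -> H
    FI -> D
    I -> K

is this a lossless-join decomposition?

No

Common attributes: S1 ∩ S2 = {DFI}.
Closure of {DFI}: I → K applies, adding K. So (DFI)⁺ = {DFIK}.
The closure contains neither all of S1 = {DEFGIJK} nor all of S2 = {DFHI}, so the common attributes are not a superkey of either fragment. The join is lossy.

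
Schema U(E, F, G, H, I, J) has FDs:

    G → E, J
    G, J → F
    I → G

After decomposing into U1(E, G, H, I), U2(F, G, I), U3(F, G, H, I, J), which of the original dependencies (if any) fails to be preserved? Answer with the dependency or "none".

G → E, J: restricted closure across fragments reaches E, J.
G, J → F lies within U3.
I → G lies within U1.
Every dependency is enforceable on the fragments, so the decomposition is dependency-preserving.

none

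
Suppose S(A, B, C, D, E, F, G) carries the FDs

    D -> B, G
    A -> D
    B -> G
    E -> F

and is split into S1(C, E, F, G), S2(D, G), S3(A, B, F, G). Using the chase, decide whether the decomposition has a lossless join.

Chase test. Columns are A, B, C, D, E, F, G; row i has aⱼ where attribute j ∈ Si, else bᵢⱼ.
Initial tableau (one row per fragment):
  row 1: b11 b12 a3 b14 a5 a6 a7
  row 2: b21 b22 b23 a4 b25 b26 a7
  row 3: a1 a2 b33 b34 b35 a6 a7
No row becomes fully distinguished — the join is lossy.

No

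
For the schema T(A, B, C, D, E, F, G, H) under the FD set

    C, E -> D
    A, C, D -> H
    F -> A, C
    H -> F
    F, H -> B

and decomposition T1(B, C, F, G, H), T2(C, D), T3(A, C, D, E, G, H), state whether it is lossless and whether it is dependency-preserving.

Lossless test (chase): Rows 1 and 3 agree on H; apply H→F and equate their F entries. Rows 1 and 3 agree on F, H; apply F, H→B and equate their B entries. Rows 1 and 3 agree on F; apply F→A, C and equate their A, C entries. Row 3 is now all distinguished symbols — the join is lossless.
Dependency preservation: the restricted closure of {F} across the fragments never reaches {A, C}, so F → A, C cannot be enforced without a join — not preserved.

lossless but not dependency-preserving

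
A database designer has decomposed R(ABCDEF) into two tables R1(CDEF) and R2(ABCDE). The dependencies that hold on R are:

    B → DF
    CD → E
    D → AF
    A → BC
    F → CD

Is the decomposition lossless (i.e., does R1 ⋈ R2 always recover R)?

Yes

Common attributes: R1 ∩ R2 = {CDE}.
Closure of {CDE}: D → AF applies, adding AF; A → BC applies, adding B. So (CDE)⁺ = {ABCDEF}.
This closure contains every attribute of R1, so R1 ∩ R2 → R1. The join is lossless.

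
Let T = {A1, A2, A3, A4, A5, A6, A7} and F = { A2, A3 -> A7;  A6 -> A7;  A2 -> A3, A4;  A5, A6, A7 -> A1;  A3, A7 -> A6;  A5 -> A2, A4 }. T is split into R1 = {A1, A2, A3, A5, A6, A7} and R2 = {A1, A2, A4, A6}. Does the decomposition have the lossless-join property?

Common attributes: R1 ∩ R2 = {A1, A2, A6}.
Closure of {A1, A2, A6}: A6 → A7 applies, adding A7; A2 → A3, A4 applies, adding A3, A4. So (A1, A2, A6)⁺ = {A1, A2, A3, A4, A6, A7}.
This closure contains every attribute of R2, so R1 ∩ R2 → R2. The join is lossless.

Yes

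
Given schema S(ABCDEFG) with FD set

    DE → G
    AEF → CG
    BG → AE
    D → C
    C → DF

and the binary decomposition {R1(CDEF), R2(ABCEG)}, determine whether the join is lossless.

Yes

Common attributes: R1 ∩ R2 = {CE}.
Closure of {CE}: C → DF applies, adding DF; DE → G applies, adding G. So (CE)⁺ = {CDEFG}.
This closure contains every attribute of R1, so R1 ∩ R2 → R1. The join is lossless.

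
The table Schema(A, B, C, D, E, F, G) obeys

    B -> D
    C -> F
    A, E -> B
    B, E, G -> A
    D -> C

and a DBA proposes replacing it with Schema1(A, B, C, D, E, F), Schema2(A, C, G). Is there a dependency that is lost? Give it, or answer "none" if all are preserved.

B, E, G -> A

Check B, E, G → A: no single fragment contains all of {A, B, E, G}, and the restricted closure of {B, E, G} across the fragments never reaches {A}.
B → D is preserved.
C → F is preserved.
A, E → B is preserved.
D → C is preserved.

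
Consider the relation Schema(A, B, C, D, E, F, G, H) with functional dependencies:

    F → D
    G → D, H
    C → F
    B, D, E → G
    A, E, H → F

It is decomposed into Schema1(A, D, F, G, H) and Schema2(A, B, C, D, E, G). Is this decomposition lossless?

No

Common attributes: Schema1 ∩ Schema2 = {A, D, G}.
Closure of {A, D, G}: G → D, H applies, adding H. So (A, D, G)⁺ = {A, D, G, H}.
The closure contains neither all of Schema1 = {A, D, F, G, H} nor all of Schema2 = {A, B, C, D, E, G}, so the common attributes are not a superkey of either fragment. The join is lossy.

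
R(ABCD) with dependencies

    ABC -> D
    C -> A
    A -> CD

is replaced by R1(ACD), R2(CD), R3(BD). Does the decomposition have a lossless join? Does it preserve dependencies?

lossy but dependency-preserving

Lossless test (chase): Rows 1 and 2 agree on C; apply C→A and equate their A entries. No row becomes fully distinguished — the join is lossy.
Dependency preservation: ABC → D is not contained in any single fragment, but the restricted closure of its left-hand side across the fragments still reaches the right-hand side; the remaining FDs each lie inside some fragment. All dependencies are preserved.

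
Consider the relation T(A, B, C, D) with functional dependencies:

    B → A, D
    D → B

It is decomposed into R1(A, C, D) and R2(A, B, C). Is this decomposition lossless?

Common attributes: R1 ∩ R2 = {A, C}.
No dependency enlarges {A, C}, so (A, C)⁺ = {A, C}.
The closure contains neither all of R1 = {A, C, D} nor all of R2 = {A, B, C}, so the common attributes are not a superkey of either fragment. The join is lossy.

No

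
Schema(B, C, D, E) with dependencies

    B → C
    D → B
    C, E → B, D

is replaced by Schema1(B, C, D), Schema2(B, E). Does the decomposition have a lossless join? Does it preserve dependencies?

Lossless test: (B)⁺ = {B, C}, which is a superkey of neither fragment — lossy.
Dependency preservation: the restricted closure of {C, E} across the fragments never reaches {B, D}, so C, E → B, D cannot be enforced without a join — not preserved.

lossy and not dependency-preserving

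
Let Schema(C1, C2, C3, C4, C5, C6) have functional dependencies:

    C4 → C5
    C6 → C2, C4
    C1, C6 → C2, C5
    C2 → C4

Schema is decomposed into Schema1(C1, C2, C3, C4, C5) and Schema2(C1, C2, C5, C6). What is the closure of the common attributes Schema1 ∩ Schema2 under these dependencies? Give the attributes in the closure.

C1, C2, C4, C5

Schema1 ∩ Schema2 = {C1, C2, C5}.
C2 → C4 applies, adding C4
Closure: {C1, C2, C4, C5}.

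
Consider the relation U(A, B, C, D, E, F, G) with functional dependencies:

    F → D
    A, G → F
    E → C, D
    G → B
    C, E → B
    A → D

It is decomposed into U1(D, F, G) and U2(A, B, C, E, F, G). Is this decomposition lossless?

Yes

Common attributes: U1 ∩ U2 = {F, G}.
Closure of {F, G}: F → D applies, adding D; G → B applies, adding B. So (F, G)⁺ = {B, D, F, G}.
This closure contains every attribute of U1, so U1 ∩ U2 → U1. The join is lossless.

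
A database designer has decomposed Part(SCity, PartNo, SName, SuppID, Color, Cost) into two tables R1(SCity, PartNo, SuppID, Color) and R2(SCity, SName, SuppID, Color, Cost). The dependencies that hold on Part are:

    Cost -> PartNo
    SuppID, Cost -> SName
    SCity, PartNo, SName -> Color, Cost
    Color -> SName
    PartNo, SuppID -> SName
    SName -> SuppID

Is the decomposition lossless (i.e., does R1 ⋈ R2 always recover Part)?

Common attributes: R1 ∩ R2 = {SCity, SuppID, Color}.
Closure of {SCity, SuppID, Color}: Color → SName applies, adding SName. So (SCity, SuppID, Color)⁺ = {SCity, SName, SuppID, Color}.
The closure contains neither all of R1 = {SCity, PartNo, SuppID, Color} nor all of R2 = {SCity, SName, SuppID, Color, Cost}, so the common attributes are not a superkey of either fragment. The join is lossy.

No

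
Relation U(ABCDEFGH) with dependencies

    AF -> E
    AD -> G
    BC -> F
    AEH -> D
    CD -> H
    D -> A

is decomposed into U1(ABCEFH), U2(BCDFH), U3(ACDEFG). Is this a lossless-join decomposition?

Chase test. Columns are ABCDEFGH; row i has aⱼ where attribute j ∈ Ui, else bᵢⱼ.
Initial tableau (one row per fragment):
  row 1: a1 a2 a3 b14 a5 a6 b17 a8
  row 2: b21 a2 a3 a4 b25 a6 b27 a8
  row 3: a1 b32 a3 a4 a5 a6 a7 b38
Rows 2 and 3 agree on CD; apply CD→H and equate their H entries.
Rows 2 and 3 agree on D; apply D→A and equate their A entries.
Rows 1 and 2 agree on AF; apply AF→E and equate their E entries.
Rows 2 and 3 agree on AD; apply AD→G and equate their G entries.
Rows 1 and 2 agree on AEH; apply AEH→D and equate their D entries.
Rows 1 and 2 agree on AD; apply AD→G and equate their G entries.
Row 1 is now all distinguished symbols — the join is lossless.

Yes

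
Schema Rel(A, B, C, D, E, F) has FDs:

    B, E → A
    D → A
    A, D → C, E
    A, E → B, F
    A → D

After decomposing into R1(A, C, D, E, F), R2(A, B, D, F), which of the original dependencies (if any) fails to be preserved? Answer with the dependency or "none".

B, E → A

Check B, E → A: no single fragment contains all of {A, B, E}, and the restricted closure of {B, E} across the fragments never reaches {A}.
D → A is preserved.
A, D → C, E is preserved.
A, E → B, F is preserved.
A → D is preserved.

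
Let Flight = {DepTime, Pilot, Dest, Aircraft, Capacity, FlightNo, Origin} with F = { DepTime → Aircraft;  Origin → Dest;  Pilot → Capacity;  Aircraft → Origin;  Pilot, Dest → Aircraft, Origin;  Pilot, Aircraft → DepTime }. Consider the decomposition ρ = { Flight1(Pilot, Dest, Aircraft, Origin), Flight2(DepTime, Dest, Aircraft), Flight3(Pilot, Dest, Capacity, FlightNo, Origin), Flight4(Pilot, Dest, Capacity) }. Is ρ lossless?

No

Chase test. Columns are DepTime, Pilot, Dest, Aircraft, Capacity, FlightNo, Origin; row i has aⱼ where attribute j ∈ Flighti, else bᵢⱼ.
Initial tableau (one row per fragment):
  row 1: b11 a2 a3 a4 b15 b16 a7
  row 2: a1 b22 a3 a4 b25 b26 b27
  row 3: b31 a2 a3 b34 a5 a6 a7
  row 4: b41 a2 a3 b44 a5 b46 b47
Rows 1 and 3 agree on Pilot; apply Pilot→Capacity and equate their Capacity entries.
Rows 1 and 2 agree on Aircraft; apply Aircraft→Origin and equate their Origin entries.
Rows 1 and 3 agree on Pilot, Dest; apply Pilot, Dest→Aircraft, Origin and equate their Aircraft, Origin entries.
Rows 1 and 4 agree on Pilot, Dest; apply Pilot, Dest→Aircraft, Origin and equate their Aircraft, Origin entries.
Rows 1 and 3 agree on Pilot, Aircraft; apply Pilot, Aircraft→DepTime and equate their DepTime entries.
Rows 1 and 4 agree on Pilot, Aircraft; apply Pilot, Aircraft→DepTime and equate their DepTime entries.
No row becomes fully distinguished — the join is lossy.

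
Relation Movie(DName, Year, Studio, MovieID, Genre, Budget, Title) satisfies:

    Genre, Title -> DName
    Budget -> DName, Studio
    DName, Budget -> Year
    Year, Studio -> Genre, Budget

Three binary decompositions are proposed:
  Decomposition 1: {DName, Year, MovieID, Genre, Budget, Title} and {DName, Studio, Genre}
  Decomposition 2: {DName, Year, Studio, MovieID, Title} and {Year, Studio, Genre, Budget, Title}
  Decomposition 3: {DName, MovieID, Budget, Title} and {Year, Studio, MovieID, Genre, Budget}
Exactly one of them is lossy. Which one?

Decomposition 1: common = {DName, Genre}, closure = {DName, Genre} → lossy.
Decomposition 2: common = {Year, Studio, Title}, closure = {DName, Year, Studio, Genre, Budget, Title} → lossless.
Decomposition 3: common = {MovieID, Budget}, closure = {DName, Year, Studio, MovieID, Genre, Budget} → lossless.

Decomposition 1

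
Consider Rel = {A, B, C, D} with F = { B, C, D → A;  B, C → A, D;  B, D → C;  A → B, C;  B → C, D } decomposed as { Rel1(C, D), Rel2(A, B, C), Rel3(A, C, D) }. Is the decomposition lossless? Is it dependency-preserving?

Lossless test (chase): Rows 2 and 3 agree on A; apply A→B, C and equate their B, C entries. Rows 2 and 3 agree on B; apply B→C, D and equate their C, D entries. Row 2 is now all distinguished symbols — the join is lossless.
Dependency preservation: B, C, D → A; B, C → A, D; B, D → C; B → C, D are not contained in any single fragment, but the restricted closure of each left-hand side across the fragments still reaches the right-hand side; the remaining FDs each lie inside some fragment. All dependencies are preserved.

lossless and dependency-preserving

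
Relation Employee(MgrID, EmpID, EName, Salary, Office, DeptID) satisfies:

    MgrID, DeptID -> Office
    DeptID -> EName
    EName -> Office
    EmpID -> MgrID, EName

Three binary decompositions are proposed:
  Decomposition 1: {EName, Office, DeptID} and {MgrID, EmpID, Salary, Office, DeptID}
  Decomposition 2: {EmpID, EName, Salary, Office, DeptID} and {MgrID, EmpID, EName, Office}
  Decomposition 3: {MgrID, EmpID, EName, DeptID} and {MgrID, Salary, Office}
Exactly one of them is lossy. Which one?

Decomposition 1: common = {Office, DeptID}, closure = {EName, Office, DeptID} → lossless.
Decomposition 2: common = {EmpID, EName, Office}, closure = {MgrID, EmpID, EName, Office} → lossless.
Decomposition 3: common = {MgrID}, closure = {MgrID} → lossy.

Decomposition 3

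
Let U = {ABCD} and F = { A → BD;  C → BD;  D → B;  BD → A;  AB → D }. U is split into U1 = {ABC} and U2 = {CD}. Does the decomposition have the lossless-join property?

Yes

Common attributes: U1 ∩ U2 = {C}.
Closure of {C}: C → BD applies, adding BD; BD → A applies, adding A. So (C)⁺ = {ABCD}.
This closure contains every attribute of U1, so U1 ∩ U2 → U1. The join is lossless.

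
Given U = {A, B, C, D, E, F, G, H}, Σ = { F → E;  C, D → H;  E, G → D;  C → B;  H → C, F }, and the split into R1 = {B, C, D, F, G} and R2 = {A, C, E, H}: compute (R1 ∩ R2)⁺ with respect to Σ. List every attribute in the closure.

R1 ∩ R2 = {C}.
C → B applies, adding B
Closure: {B, C}.

B, C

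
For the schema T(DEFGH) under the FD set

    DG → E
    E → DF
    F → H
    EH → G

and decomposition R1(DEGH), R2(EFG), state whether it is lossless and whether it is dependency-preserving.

lossless but not dependency-preserving

Lossless test: (EG)⁺ = {DEFGH}, which contains all of one fragment — lossless.
Dependency preservation: the restricted closure of {F} across the fragments never reaches {H}, so F → H cannot be enforced without a join — not preserved.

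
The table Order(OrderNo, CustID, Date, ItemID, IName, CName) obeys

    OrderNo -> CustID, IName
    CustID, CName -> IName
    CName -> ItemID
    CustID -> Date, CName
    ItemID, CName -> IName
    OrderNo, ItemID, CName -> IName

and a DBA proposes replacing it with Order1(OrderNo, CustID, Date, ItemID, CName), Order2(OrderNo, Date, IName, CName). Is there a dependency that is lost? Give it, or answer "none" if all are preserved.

OrderNo → CustID, IName: restricted closure across fragments reaches CustID, IName.
CustID, CName → IName: restricted closure across fragments reaches IName.
CName → ItemID lies within Order1.
CustID → Date, CName lies within Order1.
ItemID, CName → IName: restricted closure across fragments reaches IName.
OrderNo, ItemID, CName → IName: restricted closure across fragments reaches IName.
Every dependency is enforceable on the fragments, so the decomposition is dependency-preserving.

none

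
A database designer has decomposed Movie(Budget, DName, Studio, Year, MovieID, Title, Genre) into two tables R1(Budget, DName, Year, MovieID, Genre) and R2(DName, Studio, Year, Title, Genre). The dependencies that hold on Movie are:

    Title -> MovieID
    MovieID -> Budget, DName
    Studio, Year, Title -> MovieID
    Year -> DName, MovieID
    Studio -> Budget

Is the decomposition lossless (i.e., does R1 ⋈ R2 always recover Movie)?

Yes

Common attributes: R1 ∩ R2 = {DName, Year, Genre}.
Closure of {DName, Year, Genre}: Year → DName, MovieID applies, adding MovieID; MovieID → Budget, DName applies, adding Budget. So (DName, Year, Genre)⁺ = {Budget, DName, Year, MovieID, Genre}.
This closure contains every attribute of R1, so R1 ∩ R2 → R1. The join is lossless.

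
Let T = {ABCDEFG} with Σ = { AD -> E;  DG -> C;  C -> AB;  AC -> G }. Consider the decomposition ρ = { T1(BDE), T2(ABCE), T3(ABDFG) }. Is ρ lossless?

Chase test. Columns are ABCDEFG; row i has aⱼ where attribute j ∈ Ti, else bᵢⱼ.
Initial tableau (one row per fragment):
  row 1: b11 a2 b13 a4 a5 b16 b17
  row 2: a1 a2 a3 b24 a5 b26 b27
  row 3: a1 a2 b33 a4 b35 a6 a7
No row becomes fully distinguished — the join is lossy.

No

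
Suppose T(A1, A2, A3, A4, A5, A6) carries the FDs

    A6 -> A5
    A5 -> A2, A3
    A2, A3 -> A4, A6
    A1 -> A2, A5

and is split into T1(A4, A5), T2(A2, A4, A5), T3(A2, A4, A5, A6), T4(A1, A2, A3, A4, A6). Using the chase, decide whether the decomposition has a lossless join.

Yes

Chase test. Columns are A1, A2, A3, A4, A5, A6; row i has aⱼ where attribute j ∈ Ti, else bᵢⱼ.
Initial tableau (one row per fragment):
  row 1: b11 b12 b13 a4 a5 b16
  row 2: b21 a2 b23 a4 a5 b26
  row 3: b31 a2 b33 a4 a5 a6
  row 4: a1 a2 a3 a4 b45 a6
Rows 3 and 4 agree on A6; apply A6→A5 and equate their A5 entries.
Rows 1 and 2 agree on A5; apply A5→A2, A3 and equate their A2, A3 entries.
Rows 1 and 3 agree on A5; apply A5→A2, A3 and equate their A2, A3 entries.
Rows 1 and 4 agree on A5; apply A5→A2, A3 and equate their A2, A3 entries.
Rows 1 and 2 agree on A2, A3; apply A2, A3→A4, A6 and equate their A4, A6 entries.
Rows 1 and 3 agree on A2, A3; apply A2, A3→A4, A6 and equate their A4, A6 entries.
Row 4 is now all distinguished symbols — the join is lossless.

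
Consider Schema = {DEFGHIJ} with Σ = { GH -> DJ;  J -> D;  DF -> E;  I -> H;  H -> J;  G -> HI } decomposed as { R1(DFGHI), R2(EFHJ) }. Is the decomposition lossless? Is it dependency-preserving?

Lossless test: (FH)⁺ = {DEFHJ}, which contains all of one fragment — lossless.
Dependency preservation: the restricted closure of {J} across the fragments never reaches {D}, so J → D cannot be enforced without a join — not preserved.

lossless but not dependency-preserving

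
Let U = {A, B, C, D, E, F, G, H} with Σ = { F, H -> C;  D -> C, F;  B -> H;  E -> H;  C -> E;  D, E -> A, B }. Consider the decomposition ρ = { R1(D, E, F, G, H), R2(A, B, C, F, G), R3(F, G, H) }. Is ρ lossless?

Chase test. Columns are A, B, C, D, E, F, G, H; row i has aⱼ where attribute j ∈ Ri, else bᵢⱼ.
Initial tableau (one row per fragment):
  row 1: b11 b12 b13 a4 a5 a6 a7 a8
  row 2: a1 a2 a3 b24 b25 a6 a7 b28
  row 3: b31 b32 b33 b34 b35 a6 a7 a8
Rows 1 and 3 agree on F, H; apply F, H→C and equate their C entries.
Rows 1 and 3 agree on C; apply C→E and equate their E entries.
No row becomes fully distinguished — the join is lossy.

No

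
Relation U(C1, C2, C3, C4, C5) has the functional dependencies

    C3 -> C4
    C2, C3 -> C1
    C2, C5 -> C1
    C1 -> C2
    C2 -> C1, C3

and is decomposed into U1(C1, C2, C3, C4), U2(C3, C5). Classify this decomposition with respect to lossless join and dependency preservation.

Lossless test: (C3)⁺ = {C3, C4}, which is a superkey of neither fragment — lossy.
Dependency preservation: C2, C5 → C1 is not contained in any single fragment, but the restricted closure of its left-hand side across the fragments still reaches the right-hand side; the remaining FDs each lie inside some fragment. All dependencies are preserved.

lossy but dependency-preserving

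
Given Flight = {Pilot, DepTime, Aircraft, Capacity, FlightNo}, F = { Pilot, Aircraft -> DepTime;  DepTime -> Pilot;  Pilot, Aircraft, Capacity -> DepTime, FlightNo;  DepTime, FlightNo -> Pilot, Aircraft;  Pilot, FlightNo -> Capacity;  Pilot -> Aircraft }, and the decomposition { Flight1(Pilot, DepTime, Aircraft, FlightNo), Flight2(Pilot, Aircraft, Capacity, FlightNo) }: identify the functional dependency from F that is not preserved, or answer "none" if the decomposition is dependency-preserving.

none

Pilot, Aircraft → DepTime lies within Flight1.
DepTime → Pilot lies within Flight1.
Pilot, Aircraft, Capacity → DepTime, FlightNo: restricted closure across fragments reaches DepTime, FlightNo.
DepTime, FlightNo → Pilot, Aircraft lies within Flight1.
Pilot, FlightNo → Capacity lies within Flight2.
Pilot → Aircraft lies within Flight1.
Every dependency is enforceable on the fragments, so the decomposition is dependency-preserving.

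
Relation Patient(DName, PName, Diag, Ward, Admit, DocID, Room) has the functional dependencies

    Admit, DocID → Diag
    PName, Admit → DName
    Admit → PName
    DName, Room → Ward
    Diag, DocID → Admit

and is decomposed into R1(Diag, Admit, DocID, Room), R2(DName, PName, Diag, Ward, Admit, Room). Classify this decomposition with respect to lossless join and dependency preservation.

Lossless test: (Diag, Admit, Room)⁺ = {DName, PName, Diag, Ward, Admit, Room}, which contains all of one fragment — lossless.
Dependency preservation: every FD's attributes lie within a single fragment, so each can be enforced locally — preserved.

lossless and dependency-preserving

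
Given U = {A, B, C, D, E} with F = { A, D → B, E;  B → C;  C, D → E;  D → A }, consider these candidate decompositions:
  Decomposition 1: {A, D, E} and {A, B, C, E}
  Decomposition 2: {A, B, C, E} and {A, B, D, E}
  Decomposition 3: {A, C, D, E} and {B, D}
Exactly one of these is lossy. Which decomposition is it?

Decomposition 1

Decomposition 1: common = {A, E}, closure = {A, E} → lossy.
Decomposition 2: common = {A, B, E}, closure = {A, B, C, E} → lossless.
Decomposition 3: common = {D}, closure = {A, B, C, D, E} → lossless.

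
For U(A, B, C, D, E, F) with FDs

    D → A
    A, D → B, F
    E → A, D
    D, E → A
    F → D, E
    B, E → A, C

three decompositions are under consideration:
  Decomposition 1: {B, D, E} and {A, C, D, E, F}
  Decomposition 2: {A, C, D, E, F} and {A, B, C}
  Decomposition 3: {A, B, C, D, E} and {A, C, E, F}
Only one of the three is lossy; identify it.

Decomposition 2

Decomposition 1: common = {D, E}, closure = {A, B, C, D, E, F} → lossless.
Decomposition 2: common = {A, C}, closure = {A, C} → lossy.
Decomposition 3: common = {A, C, E}, closure = {A, B, C, D, E, F} → lossless.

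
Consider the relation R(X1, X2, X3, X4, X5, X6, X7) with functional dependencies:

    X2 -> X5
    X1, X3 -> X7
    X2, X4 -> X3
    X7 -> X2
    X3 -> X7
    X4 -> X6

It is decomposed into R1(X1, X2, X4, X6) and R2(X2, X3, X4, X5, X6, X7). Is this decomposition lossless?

Yes

Common attributes: R1 ∩ R2 = {X2, X4, X6}.
Closure of {X2, X4, X6}: X2 → X5 applies, adding X5; X2, X4 → X3 applies, adding X3; X3 → X7 applies, adding X7. So (X2, X4, X6)⁺ = {X2, X3, X4, X5, X6, X7}.
This closure contains every attribute of R2, so R1 ∩ R2 → R2. The join is lossless.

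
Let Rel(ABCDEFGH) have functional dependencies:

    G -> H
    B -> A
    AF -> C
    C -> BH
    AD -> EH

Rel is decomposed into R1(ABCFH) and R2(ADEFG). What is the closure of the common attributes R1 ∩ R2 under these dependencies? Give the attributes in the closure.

R1 ∩ R2 = {AF}.
AF → C applies, adding C
C → BH applies, adding BH
Closure: {ABCFH}.

ABCFH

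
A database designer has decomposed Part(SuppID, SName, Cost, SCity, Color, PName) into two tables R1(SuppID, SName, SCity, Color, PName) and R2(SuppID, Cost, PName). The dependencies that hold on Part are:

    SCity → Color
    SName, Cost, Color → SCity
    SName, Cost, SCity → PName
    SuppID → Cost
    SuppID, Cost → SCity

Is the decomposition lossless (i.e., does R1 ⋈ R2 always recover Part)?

Common attributes: R1 ∩ R2 = {SuppID, PName}.
Closure of {SuppID, PName}: SuppID → Cost applies, adding Cost; SuppID, Cost → SCity applies, adding SCity; SCity → Color applies, adding Color. So (SuppID, PName)⁺ = {SuppID, Cost, SCity, Color, PName}.
This closure contains every attribute of R2, so R1 ∩ R2 → R2. The join is lossless.

Yes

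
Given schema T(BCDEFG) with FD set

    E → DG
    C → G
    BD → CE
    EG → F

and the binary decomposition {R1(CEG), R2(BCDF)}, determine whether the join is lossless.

No

Common attributes: R1 ∩ R2 = {C}.
Closure of {C}: C → G applies, adding G. So (C)⁺ = {CG}.
The closure contains neither all of R1 = {CEG} nor all of R2 = {BCDF}, so the common attributes are not a superkey of either fragment. The join is lossy.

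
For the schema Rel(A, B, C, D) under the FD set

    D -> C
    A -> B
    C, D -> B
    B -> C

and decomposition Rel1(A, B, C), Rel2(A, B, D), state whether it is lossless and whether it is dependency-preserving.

Lossless test: (A, B)⁺ = {A, B, C}, which contains all of one fragment — lossless.
Dependency preservation: D → C; C, D → B are not contained in any single fragment, but the restricted closure of each left-hand side across the fragments still reaches the right-hand side; the remaining FDs each lie inside some fragment. All dependencies are preserved.

lossless and dependency-preserving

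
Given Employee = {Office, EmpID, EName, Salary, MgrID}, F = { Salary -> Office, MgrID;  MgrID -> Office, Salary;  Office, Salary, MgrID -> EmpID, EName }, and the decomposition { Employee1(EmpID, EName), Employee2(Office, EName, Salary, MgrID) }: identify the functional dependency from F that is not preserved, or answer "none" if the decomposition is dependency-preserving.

Office, Salary, MgrID -> EmpID, EName

Check Office, Salary, MgrID → EmpID, EName: no single fragment contains all of {Office, EmpID, EName, Salary, MgrID}, and the restricted closure of {Office, Salary, MgrID} across the fragments never reaches {EmpID, EName}.
Salary → Office, MgrID is preserved.
MgrID → Office, Salary is preserved.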